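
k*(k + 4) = k^2 + 4*k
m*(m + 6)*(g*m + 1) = g*m^3 + 6*g*m^2 + m^2 + 6*m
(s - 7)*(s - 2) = s^2 - 9*s + 14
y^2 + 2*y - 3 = (y - 1)*(y + 3)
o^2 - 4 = (o - 2)*(o + 2)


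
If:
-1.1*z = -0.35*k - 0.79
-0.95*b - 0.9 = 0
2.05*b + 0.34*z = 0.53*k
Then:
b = -0.95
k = -4.03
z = -0.56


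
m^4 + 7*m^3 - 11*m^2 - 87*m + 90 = (m - 3)*(m - 1)*(m + 5)*(m + 6)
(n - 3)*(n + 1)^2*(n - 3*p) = n^4 - 3*n^3*p - n^3 + 3*n^2*p - 5*n^2 + 15*n*p - 3*n + 9*p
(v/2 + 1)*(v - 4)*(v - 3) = v^3/2 - 5*v^2/2 - v + 12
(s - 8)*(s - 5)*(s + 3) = s^3 - 10*s^2 + s + 120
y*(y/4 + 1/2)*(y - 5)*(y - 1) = y^4/4 - y^3 - 7*y^2/4 + 5*y/2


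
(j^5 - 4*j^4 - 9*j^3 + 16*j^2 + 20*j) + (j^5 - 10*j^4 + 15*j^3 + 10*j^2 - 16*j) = 2*j^5 - 14*j^4 + 6*j^3 + 26*j^2 + 4*j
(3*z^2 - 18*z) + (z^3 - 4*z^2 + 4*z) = z^3 - z^2 - 14*z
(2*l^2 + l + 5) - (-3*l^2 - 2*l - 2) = 5*l^2 + 3*l + 7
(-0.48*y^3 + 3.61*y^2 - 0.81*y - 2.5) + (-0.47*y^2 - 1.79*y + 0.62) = -0.48*y^3 + 3.14*y^2 - 2.6*y - 1.88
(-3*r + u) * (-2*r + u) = 6*r^2 - 5*r*u + u^2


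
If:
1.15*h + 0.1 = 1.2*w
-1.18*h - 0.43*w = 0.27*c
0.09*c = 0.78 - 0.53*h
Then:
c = 6724.36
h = -1140.40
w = -1092.80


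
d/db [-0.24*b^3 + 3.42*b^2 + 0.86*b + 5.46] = -0.72*b^2 + 6.84*b + 0.86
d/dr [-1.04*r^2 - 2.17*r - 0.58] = -2.08*r - 2.17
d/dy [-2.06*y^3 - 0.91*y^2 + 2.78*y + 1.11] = -6.18*y^2 - 1.82*y + 2.78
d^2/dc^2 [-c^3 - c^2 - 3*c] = -6*c - 2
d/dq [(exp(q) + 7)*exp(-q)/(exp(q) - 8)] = (-exp(2*q) - 14*exp(q) + 56)*exp(-q)/(exp(2*q) - 16*exp(q) + 64)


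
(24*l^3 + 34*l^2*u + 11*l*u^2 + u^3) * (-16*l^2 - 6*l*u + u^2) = -384*l^5 - 688*l^4*u - 356*l^3*u^2 - 48*l^2*u^3 + 5*l*u^4 + u^5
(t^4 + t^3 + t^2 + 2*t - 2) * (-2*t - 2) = -2*t^5 - 4*t^4 - 4*t^3 - 6*t^2 + 4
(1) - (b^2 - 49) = 50 - b^2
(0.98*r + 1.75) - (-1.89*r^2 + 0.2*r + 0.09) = 1.89*r^2 + 0.78*r + 1.66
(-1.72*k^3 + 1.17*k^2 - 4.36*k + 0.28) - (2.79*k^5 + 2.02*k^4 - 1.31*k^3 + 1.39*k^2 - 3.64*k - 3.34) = -2.79*k^5 - 2.02*k^4 - 0.41*k^3 - 0.22*k^2 - 0.72*k + 3.62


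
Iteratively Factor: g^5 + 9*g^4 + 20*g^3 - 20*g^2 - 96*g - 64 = (g - 2)*(g^4 + 11*g^3 + 42*g^2 + 64*g + 32) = (g - 2)*(g + 4)*(g^3 + 7*g^2 + 14*g + 8) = (g - 2)*(g + 4)^2*(g^2 + 3*g + 2) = (g - 2)*(g + 1)*(g + 4)^2*(g + 2)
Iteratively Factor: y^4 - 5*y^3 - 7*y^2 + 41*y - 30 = (y - 2)*(y^3 - 3*y^2 - 13*y + 15) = (y - 2)*(y - 1)*(y^2 - 2*y - 15) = (y - 5)*(y - 2)*(y - 1)*(y + 3)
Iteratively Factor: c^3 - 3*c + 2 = (c - 1)*(c^2 + c - 2) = (c - 1)*(c + 2)*(c - 1)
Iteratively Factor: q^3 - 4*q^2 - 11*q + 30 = (q + 3)*(q^2 - 7*q + 10) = (q - 2)*(q + 3)*(q - 5)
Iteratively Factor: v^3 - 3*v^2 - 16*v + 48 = (v + 4)*(v^2 - 7*v + 12) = (v - 4)*(v + 4)*(v - 3)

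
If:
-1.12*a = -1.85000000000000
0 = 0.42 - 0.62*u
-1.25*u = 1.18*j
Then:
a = 1.65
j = -0.72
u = 0.68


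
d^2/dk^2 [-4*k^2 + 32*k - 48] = -8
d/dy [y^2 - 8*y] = 2*y - 8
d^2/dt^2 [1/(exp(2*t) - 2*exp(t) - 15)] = 2*((1 - 2*exp(t))*(-exp(2*t) + 2*exp(t) + 15) - 4*(1 - exp(t))^2*exp(t))*exp(t)/(-exp(2*t) + 2*exp(t) + 15)^3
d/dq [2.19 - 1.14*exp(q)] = -1.14*exp(q)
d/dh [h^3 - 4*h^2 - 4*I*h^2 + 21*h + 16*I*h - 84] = 3*h^2 - 8*h - 8*I*h + 21 + 16*I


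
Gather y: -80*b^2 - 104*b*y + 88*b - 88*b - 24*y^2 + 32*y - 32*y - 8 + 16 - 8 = -80*b^2 - 104*b*y - 24*y^2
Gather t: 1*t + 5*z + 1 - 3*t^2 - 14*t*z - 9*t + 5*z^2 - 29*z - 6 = -3*t^2 + t*(-14*z - 8) + 5*z^2 - 24*z - 5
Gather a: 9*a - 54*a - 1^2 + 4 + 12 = 15 - 45*a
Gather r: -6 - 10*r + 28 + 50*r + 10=40*r + 32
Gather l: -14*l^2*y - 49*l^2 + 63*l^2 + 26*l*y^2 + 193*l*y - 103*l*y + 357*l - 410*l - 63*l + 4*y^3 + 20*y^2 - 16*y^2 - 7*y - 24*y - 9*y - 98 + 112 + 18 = l^2*(14 - 14*y) + l*(26*y^2 + 90*y - 116) + 4*y^3 + 4*y^2 - 40*y + 32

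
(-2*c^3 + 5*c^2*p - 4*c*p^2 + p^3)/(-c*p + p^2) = 2*c^2/p - 3*c + p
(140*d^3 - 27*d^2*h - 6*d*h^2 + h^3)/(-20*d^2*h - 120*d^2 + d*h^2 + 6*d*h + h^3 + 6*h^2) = (-7*d + h)/(h + 6)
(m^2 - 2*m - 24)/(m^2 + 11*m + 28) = (m - 6)/(m + 7)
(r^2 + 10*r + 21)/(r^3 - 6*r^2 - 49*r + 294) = (r + 3)/(r^2 - 13*r + 42)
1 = 1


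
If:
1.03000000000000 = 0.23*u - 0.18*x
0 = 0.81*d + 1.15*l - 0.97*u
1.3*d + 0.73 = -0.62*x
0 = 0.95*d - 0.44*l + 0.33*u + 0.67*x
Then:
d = -12.08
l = 28.22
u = 23.37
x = 24.15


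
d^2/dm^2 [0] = 0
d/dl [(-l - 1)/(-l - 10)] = 9/(l + 10)^2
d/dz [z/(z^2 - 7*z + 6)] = (6 - z^2)/(z^4 - 14*z^3 + 61*z^2 - 84*z + 36)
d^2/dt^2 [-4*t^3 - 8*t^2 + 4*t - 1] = -24*t - 16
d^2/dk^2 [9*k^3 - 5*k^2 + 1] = 54*k - 10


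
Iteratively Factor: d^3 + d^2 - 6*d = (d + 3)*(d^2 - 2*d) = d*(d + 3)*(d - 2)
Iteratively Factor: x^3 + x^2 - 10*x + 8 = (x + 4)*(x^2 - 3*x + 2) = (x - 1)*(x + 4)*(x - 2)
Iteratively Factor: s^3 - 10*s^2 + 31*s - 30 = (s - 3)*(s^2 - 7*s + 10) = (s - 3)*(s - 2)*(s - 5)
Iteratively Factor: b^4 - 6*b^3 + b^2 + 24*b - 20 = (b + 2)*(b^3 - 8*b^2 + 17*b - 10) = (b - 2)*(b + 2)*(b^2 - 6*b + 5) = (b - 2)*(b - 1)*(b + 2)*(b - 5)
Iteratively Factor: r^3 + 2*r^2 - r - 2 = (r + 2)*(r^2 - 1) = (r + 1)*(r + 2)*(r - 1)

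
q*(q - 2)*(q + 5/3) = q^3 - q^2/3 - 10*q/3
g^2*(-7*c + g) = -7*c*g^2 + g^3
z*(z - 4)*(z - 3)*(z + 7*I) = z^4 - 7*z^3 + 7*I*z^3 + 12*z^2 - 49*I*z^2 + 84*I*z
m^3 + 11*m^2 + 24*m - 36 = (m - 1)*(m + 6)^2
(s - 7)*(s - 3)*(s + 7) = s^3 - 3*s^2 - 49*s + 147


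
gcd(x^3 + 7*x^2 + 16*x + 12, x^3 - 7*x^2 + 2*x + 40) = x + 2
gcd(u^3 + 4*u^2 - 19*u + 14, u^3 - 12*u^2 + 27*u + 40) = 1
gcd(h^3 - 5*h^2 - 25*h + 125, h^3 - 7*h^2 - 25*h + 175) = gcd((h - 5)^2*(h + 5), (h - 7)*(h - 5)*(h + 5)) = h^2 - 25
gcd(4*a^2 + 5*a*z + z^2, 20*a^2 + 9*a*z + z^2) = 4*a + z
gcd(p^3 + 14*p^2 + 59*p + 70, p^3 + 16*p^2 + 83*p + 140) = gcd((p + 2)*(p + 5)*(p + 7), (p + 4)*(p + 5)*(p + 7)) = p^2 + 12*p + 35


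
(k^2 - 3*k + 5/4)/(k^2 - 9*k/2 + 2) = (k - 5/2)/(k - 4)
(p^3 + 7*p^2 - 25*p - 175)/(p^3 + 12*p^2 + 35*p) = (p - 5)/p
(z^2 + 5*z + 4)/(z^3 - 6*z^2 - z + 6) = (z + 4)/(z^2 - 7*z + 6)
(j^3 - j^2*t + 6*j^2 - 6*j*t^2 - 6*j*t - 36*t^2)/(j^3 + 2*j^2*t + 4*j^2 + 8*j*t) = (j^2 - 3*j*t + 6*j - 18*t)/(j*(j + 4))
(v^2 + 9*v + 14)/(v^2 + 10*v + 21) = (v + 2)/(v + 3)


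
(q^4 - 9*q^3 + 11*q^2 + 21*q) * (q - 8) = q^5 - 17*q^4 + 83*q^3 - 67*q^2 - 168*q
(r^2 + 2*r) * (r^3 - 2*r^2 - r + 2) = r^5 - 5*r^3 + 4*r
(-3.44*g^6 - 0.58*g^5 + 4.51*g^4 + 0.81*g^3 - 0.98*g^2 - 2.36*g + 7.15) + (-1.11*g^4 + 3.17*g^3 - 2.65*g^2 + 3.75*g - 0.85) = -3.44*g^6 - 0.58*g^5 + 3.4*g^4 + 3.98*g^3 - 3.63*g^2 + 1.39*g + 6.3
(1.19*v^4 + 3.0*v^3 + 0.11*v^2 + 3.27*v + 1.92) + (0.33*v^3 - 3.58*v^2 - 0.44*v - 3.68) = 1.19*v^4 + 3.33*v^3 - 3.47*v^2 + 2.83*v - 1.76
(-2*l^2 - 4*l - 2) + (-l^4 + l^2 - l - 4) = -l^4 - l^2 - 5*l - 6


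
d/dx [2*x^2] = 4*x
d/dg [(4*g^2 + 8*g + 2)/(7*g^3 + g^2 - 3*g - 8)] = 2*(-14*g^4 - 56*g^3 - 31*g^2 - 34*g - 29)/(49*g^6 + 14*g^5 - 41*g^4 - 118*g^3 - 7*g^2 + 48*g + 64)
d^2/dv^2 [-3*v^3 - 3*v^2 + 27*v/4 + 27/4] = -18*v - 6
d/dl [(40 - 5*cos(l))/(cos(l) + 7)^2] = 5*(23 - cos(l))*sin(l)/(cos(l) + 7)^3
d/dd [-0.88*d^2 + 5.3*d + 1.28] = 5.3 - 1.76*d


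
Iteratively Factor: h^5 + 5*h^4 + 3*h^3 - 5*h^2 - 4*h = (h + 4)*(h^4 + h^3 - h^2 - h) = (h + 1)*(h + 4)*(h^3 - h) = h*(h + 1)*(h + 4)*(h^2 - 1) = h*(h - 1)*(h + 1)*(h + 4)*(h + 1)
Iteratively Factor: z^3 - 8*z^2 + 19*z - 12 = (z - 3)*(z^2 - 5*z + 4) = (z - 4)*(z - 3)*(z - 1)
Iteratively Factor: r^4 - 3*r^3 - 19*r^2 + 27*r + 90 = (r - 3)*(r^3 - 19*r - 30) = (r - 3)*(r + 2)*(r^2 - 2*r - 15) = (r - 5)*(r - 3)*(r + 2)*(r + 3)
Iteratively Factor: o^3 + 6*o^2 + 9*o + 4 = (o + 1)*(o^2 + 5*o + 4) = (o + 1)*(o + 4)*(o + 1)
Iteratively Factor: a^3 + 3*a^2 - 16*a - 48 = (a + 4)*(a^2 - a - 12) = (a + 3)*(a + 4)*(a - 4)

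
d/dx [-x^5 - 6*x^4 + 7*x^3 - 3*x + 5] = -5*x^4 - 24*x^3 + 21*x^2 - 3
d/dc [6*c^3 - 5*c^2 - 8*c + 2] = 18*c^2 - 10*c - 8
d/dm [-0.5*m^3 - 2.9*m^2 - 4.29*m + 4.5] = -1.5*m^2 - 5.8*m - 4.29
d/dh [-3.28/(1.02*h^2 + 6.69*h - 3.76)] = (6.6912*h + 21.9432)/(1.02*h^2 + 6.69*h - 3.76)^2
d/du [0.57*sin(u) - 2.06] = 0.57*cos(u)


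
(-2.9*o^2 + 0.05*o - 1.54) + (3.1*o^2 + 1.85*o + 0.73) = 0.2*o^2 + 1.9*o - 0.81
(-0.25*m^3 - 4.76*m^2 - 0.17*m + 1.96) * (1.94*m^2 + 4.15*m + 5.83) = -0.485*m^5 - 10.2719*m^4 - 21.5413*m^3 - 24.6539*m^2 + 7.1429*m + 11.4268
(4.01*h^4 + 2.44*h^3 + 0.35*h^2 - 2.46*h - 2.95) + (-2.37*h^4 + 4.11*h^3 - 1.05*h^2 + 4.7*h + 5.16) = 1.64*h^4 + 6.55*h^3 - 0.7*h^2 + 2.24*h + 2.21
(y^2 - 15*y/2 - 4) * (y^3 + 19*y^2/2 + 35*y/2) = y^5 + 2*y^4 - 231*y^3/4 - 677*y^2/4 - 70*y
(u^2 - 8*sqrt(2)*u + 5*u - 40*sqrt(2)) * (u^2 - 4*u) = u^4 - 8*sqrt(2)*u^3 + u^3 - 20*u^2 - 8*sqrt(2)*u^2 + 160*sqrt(2)*u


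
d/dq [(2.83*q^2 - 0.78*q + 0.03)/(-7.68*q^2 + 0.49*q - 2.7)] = (-4.6037*q^2 - 14.8212*q + 2.0913)/(58.9824*q^4 - 7.5264*q^3 + 41.7121*q^2 - 2.646*q + 7.29)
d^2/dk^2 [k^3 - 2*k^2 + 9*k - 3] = 6*k - 4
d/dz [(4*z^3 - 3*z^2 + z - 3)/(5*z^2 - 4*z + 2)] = (20*z^4 - 32*z^3 + 31*z^2 + 18*z - 10)/(25*z^4 - 40*z^3 + 36*z^2 - 16*z + 4)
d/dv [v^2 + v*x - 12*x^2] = 2*v + x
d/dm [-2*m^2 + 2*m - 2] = 2 - 4*m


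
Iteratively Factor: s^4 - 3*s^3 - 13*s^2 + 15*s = (s - 1)*(s^3 - 2*s^2 - 15*s) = (s - 5)*(s - 1)*(s^2 + 3*s) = s*(s - 5)*(s - 1)*(s + 3)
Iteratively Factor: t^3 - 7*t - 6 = (t - 3)*(t^2 + 3*t + 2) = (t - 3)*(t + 2)*(t + 1)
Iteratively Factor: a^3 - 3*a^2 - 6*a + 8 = (a - 1)*(a^2 - 2*a - 8) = (a - 1)*(a + 2)*(a - 4)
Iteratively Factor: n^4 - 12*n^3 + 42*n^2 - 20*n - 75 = (n - 3)*(n^3 - 9*n^2 + 15*n + 25) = (n - 5)*(n - 3)*(n^2 - 4*n - 5) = (n - 5)^2*(n - 3)*(n + 1)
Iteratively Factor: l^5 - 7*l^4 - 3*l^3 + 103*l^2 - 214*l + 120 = (l - 2)*(l^4 - 5*l^3 - 13*l^2 + 77*l - 60) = (l - 3)*(l - 2)*(l^3 - 2*l^2 - 19*l + 20) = (l - 3)*(l - 2)*(l - 1)*(l^2 - l - 20) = (l - 3)*(l - 2)*(l - 1)*(l + 4)*(l - 5)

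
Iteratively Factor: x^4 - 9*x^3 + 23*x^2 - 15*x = (x - 5)*(x^3 - 4*x^2 + 3*x) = (x - 5)*(x - 1)*(x^2 - 3*x) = (x - 5)*(x - 3)*(x - 1)*(x)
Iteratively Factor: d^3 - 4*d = (d + 2)*(d^2 - 2*d) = d*(d + 2)*(d - 2)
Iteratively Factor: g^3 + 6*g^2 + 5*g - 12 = (g + 3)*(g^2 + 3*g - 4) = (g + 3)*(g + 4)*(g - 1)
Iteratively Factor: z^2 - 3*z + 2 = (z - 1)*(z - 2)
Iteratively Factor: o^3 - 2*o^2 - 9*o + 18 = (o - 3)*(o^2 + o - 6) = (o - 3)*(o + 3)*(o - 2)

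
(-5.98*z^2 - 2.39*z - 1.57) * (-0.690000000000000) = 4.1262*z^2 + 1.6491*z + 1.0833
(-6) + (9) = 3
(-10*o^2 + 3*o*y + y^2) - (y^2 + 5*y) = -10*o^2 + 3*o*y - 5*y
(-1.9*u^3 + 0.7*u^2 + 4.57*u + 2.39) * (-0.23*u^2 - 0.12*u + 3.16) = 0.437*u^5 + 0.067*u^4 - 7.1391*u^3 + 1.1139*u^2 + 14.1544*u + 7.5524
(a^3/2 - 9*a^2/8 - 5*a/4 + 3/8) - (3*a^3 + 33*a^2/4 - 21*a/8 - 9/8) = -5*a^3/2 - 75*a^2/8 + 11*a/8 + 3/2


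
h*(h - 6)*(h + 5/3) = h^3 - 13*h^2/3 - 10*h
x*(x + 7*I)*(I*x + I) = I*x^3 - 7*x^2 + I*x^2 - 7*x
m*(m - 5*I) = m^2 - 5*I*m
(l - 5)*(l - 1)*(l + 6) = l^3 - 31*l + 30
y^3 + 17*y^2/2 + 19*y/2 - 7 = (y - 1/2)*(y + 2)*(y + 7)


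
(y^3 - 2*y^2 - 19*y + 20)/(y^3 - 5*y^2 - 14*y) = (-y^3 + 2*y^2 + 19*y - 20)/(y*(-y^2 + 5*y + 14))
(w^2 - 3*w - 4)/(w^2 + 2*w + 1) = (w - 4)/(w + 1)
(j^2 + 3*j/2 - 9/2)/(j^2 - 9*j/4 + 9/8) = 4*(j + 3)/(4*j - 3)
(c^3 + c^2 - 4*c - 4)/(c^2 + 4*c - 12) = (c^2 + 3*c + 2)/(c + 6)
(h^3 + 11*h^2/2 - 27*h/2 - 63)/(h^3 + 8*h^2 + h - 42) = (h^2 + 5*h/2 - 21)/(h^2 + 5*h - 14)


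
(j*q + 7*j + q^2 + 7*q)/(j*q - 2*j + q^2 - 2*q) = (q + 7)/(q - 2)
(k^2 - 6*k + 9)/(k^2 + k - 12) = (k - 3)/(k + 4)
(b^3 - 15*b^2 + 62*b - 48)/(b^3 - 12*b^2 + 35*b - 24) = (b - 6)/(b - 3)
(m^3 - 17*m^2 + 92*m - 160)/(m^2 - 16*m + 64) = (m^2 - 9*m + 20)/(m - 8)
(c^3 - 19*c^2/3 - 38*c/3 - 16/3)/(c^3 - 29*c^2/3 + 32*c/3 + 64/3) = (3*c + 2)/(3*c - 8)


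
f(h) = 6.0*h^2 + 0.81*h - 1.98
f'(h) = 12.0*h + 0.81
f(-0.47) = -1.04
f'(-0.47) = -4.83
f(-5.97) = 207.03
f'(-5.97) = -70.83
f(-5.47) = 173.11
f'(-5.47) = -64.83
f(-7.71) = 348.44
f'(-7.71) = -91.71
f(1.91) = 21.46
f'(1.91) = 23.73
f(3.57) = 77.38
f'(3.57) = 43.65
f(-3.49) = 68.27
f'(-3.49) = -41.07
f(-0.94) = 2.56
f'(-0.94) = -10.47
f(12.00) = 871.74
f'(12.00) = 144.81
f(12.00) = 871.74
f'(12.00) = 144.81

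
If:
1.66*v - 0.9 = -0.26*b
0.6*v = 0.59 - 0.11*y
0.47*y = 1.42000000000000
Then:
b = 0.72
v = 0.43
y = 3.02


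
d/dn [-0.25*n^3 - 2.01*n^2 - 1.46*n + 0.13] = -0.75*n^2 - 4.02*n - 1.46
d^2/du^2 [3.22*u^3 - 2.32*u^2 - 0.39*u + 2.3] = 19.32*u - 4.64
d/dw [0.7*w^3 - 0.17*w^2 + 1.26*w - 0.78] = 2.1*w^2 - 0.34*w + 1.26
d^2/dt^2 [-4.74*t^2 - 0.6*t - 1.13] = -9.48000000000000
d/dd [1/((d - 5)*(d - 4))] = (9 - 2*d)/(d^4 - 18*d^3 + 121*d^2 - 360*d + 400)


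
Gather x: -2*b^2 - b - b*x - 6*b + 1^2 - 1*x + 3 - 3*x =-2*b^2 - 7*b + x*(-b - 4) + 4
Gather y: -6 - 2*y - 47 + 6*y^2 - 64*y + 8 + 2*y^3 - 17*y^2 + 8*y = 2*y^3 - 11*y^2 - 58*y - 45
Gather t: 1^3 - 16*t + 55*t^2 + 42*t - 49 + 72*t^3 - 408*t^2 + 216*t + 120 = 72*t^3 - 353*t^2 + 242*t + 72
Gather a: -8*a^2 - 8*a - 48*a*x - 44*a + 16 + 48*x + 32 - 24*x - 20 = -8*a^2 + a*(-48*x - 52) + 24*x + 28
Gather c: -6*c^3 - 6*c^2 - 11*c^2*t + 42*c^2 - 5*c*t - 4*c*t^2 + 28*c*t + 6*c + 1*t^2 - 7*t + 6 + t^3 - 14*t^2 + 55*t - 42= -6*c^3 + c^2*(36 - 11*t) + c*(-4*t^2 + 23*t + 6) + t^3 - 13*t^2 + 48*t - 36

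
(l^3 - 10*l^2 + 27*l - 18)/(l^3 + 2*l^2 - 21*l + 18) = (l - 6)/(l + 6)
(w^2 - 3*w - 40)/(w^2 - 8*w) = (w + 5)/w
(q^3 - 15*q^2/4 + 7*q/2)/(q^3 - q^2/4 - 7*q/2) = (4*q - 7)/(4*q + 7)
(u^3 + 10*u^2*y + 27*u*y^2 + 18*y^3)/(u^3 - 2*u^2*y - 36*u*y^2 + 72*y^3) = (u^2 + 4*u*y + 3*y^2)/(u^2 - 8*u*y + 12*y^2)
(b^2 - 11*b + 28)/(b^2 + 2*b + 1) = (b^2 - 11*b + 28)/(b^2 + 2*b + 1)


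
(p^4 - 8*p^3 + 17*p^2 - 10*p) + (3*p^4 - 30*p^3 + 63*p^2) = 4*p^4 - 38*p^3 + 80*p^2 - 10*p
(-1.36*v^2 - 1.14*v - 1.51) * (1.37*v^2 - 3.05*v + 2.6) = -1.8632*v^4 + 2.5862*v^3 - 2.1277*v^2 + 1.6415*v - 3.926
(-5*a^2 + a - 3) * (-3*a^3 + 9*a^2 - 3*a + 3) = 15*a^5 - 48*a^4 + 33*a^3 - 45*a^2 + 12*a - 9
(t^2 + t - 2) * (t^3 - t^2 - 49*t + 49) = t^5 - 52*t^3 + 2*t^2 + 147*t - 98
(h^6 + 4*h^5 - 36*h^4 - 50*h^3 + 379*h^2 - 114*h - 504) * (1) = h^6 + 4*h^5 - 36*h^4 - 50*h^3 + 379*h^2 - 114*h - 504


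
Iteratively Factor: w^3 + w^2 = (w + 1)*(w^2) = w*(w + 1)*(w)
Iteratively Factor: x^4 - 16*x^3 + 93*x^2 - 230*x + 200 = (x - 4)*(x^3 - 12*x^2 + 45*x - 50) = (x - 5)*(x - 4)*(x^2 - 7*x + 10) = (x - 5)^2*(x - 4)*(x - 2)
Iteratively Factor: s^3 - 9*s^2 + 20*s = (s - 5)*(s^2 - 4*s) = s*(s - 5)*(s - 4)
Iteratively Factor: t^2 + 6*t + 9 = (t + 3)*(t + 3)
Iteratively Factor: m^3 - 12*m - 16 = (m + 2)*(m^2 - 2*m - 8) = (m - 4)*(m + 2)*(m + 2)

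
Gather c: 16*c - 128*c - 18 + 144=126 - 112*c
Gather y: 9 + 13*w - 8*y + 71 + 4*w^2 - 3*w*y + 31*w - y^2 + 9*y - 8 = 4*w^2 + 44*w - y^2 + y*(1 - 3*w) + 72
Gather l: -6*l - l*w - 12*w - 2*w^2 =l*(-w - 6) - 2*w^2 - 12*w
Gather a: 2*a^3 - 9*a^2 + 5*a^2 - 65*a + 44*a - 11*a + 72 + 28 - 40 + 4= 2*a^3 - 4*a^2 - 32*a + 64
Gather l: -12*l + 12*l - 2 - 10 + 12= 0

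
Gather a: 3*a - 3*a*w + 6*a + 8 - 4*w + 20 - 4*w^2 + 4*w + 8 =a*(9 - 3*w) - 4*w^2 + 36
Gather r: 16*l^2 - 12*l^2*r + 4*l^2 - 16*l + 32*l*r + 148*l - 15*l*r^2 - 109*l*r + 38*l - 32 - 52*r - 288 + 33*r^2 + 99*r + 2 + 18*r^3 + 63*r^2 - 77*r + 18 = 20*l^2 + 170*l + 18*r^3 + r^2*(96 - 15*l) + r*(-12*l^2 - 77*l - 30) - 300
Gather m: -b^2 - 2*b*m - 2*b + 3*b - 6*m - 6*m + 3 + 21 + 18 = -b^2 + b + m*(-2*b - 12) + 42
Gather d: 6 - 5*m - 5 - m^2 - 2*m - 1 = -m^2 - 7*m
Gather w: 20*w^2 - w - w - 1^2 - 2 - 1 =20*w^2 - 2*w - 4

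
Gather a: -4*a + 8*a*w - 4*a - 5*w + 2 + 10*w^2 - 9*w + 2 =a*(8*w - 8) + 10*w^2 - 14*w + 4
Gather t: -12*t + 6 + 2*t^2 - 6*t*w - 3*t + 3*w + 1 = 2*t^2 + t*(-6*w - 15) + 3*w + 7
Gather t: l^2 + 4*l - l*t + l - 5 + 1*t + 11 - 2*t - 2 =l^2 + 5*l + t*(-l - 1) + 4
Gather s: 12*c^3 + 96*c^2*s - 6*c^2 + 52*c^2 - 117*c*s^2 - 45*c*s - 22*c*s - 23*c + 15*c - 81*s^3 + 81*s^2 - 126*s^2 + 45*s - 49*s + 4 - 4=12*c^3 + 46*c^2 - 8*c - 81*s^3 + s^2*(-117*c - 45) + s*(96*c^2 - 67*c - 4)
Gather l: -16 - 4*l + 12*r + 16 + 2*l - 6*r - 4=-2*l + 6*r - 4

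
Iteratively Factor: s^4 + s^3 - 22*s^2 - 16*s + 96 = (s - 2)*(s^3 + 3*s^2 - 16*s - 48) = (s - 2)*(s + 3)*(s^2 - 16) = (s - 2)*(s + 3)*(s + 4)*(s - 4)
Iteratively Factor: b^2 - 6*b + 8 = (b - 2)*(b - 4)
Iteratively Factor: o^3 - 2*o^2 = (o)*(o^2 - 2*o) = o^2*(o - 2)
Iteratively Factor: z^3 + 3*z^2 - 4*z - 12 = (z - 2)*(z^2 + 5*z + 6) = (z - 2)*(z + 3)*(z + 2)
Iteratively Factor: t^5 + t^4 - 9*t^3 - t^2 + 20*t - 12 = (t - 1)*(t^4 + 2*t^3 - 7*t^2 - 8*t + 12) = (t - 1)*(t + 3)*(t^3 - t^2 - 4*t + 4) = (t - 1)^2*(t + 3)*(t^2 - 4) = (t - 1)^2*(t + 2)*(t + 3)*(t - 2)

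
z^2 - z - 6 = (z - 3)*(z + 2)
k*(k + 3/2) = k^2 + 3*k/2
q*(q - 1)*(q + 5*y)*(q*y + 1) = q^4*y + 5*q^3*y^2 - q^3*y + q^3 - 5*q^2*y^2 + 5*q^2*y - q^2 - 5*q*y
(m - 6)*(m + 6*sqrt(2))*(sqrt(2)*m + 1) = sqrt(2)*m^3 - 6*sqrt(2)*m^2 + 13*m^2 - 78*m + 6*sqrt(2)*m - 36*sqrt(2)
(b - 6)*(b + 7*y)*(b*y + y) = b^3*y + 7*b^2*y^2 - 5*b^2*y - 35*b*y^2 - 6*b*y - 42*y^2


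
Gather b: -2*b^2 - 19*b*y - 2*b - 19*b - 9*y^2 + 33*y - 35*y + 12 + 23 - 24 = -2*b^2 + b*(-19*y - 21) - 9*y^2 - 2*y + 11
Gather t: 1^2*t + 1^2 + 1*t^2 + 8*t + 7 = t^2 + 9*t + 8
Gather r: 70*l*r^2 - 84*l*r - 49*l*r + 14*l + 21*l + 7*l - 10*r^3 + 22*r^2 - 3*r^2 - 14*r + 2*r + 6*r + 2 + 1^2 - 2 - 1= 42*l - 10*r^3 + r^2*(70*l + 19) + r*(-133*l - 6)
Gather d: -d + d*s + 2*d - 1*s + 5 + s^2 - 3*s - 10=d*(s + 1) + s^2 - 4*s - 5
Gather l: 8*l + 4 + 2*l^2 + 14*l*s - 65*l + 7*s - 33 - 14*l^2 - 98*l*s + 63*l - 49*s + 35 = -12*l^2 + l*(6 - 84*s) - 42*s + 6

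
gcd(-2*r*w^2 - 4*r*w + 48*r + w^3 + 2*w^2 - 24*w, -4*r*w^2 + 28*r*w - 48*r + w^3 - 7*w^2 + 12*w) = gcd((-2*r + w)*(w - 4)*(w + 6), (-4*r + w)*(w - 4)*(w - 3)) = w - 4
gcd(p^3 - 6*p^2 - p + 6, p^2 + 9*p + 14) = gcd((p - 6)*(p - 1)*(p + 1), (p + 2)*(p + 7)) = 1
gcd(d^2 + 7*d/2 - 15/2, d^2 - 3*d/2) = d - 3/2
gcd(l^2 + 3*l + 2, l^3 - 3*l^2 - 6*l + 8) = l + 2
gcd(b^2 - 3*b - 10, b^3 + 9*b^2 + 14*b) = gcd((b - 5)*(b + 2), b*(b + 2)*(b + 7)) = b + 2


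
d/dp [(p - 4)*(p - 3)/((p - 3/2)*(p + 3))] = 2*(17*p^2 - 66*p + 27)/(4*p^4 + 12*p^3 - 27*p^2 - 54*p + 81)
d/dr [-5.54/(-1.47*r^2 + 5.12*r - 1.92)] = (28.3648 - 16.2876*r)/(1.47*r^2 - 5.12*r + 1.92)^2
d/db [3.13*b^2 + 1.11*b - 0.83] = 6.26*b + 1.11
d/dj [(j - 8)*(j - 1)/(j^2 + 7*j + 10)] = 2*(8*j^2 + 2*j - 73)/(j^4 + 14*j^3 + 69*j^2 + 140*j + 100)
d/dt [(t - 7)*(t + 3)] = 2*t - 4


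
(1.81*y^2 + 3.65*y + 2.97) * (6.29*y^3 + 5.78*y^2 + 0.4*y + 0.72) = 11.3849*y^5 + 33.4203*y^4 + 40.5023*y^3 + 19.9298*y^2 + 3.816*y + 2.1384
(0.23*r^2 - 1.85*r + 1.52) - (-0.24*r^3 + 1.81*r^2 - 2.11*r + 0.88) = 0.24*r^3 - 1.58*r^2 + 0.26*r + 0.64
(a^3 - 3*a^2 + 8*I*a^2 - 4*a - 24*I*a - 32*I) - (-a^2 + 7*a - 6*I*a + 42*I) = a^3 - 2*a^2 + 8*I*a^2 - 11*a - 18*I*a - 74*I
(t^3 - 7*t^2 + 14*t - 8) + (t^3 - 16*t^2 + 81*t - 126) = 2*t^3 - 23*t^2 + 95*t - 134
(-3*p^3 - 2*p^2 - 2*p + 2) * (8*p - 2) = -24*p^4 - 10*p^3 - 12*p^2 + 20*p - 4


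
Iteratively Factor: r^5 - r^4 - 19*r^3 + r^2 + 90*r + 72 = (r - 4)*(r^4 + 3*r^3 - 7*r^2 - 27*r - 18) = (r - 4)*(r + 1)*(r^3 + 2*r^2 - 9*r - 18) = (r - 4)*(r - 3)*(r + 1)*(r^2 + 5*r + 6) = (r - 4)*(r - 3)*(r + 1)*(r + 3)*(r + 2)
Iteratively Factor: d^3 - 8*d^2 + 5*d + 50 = (d + 2)*(d^2 - 10*d + 25) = (d - 5)*(d + 2)*(d - 5)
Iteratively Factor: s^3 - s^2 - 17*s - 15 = (s - 5)*(s^2 + 4*s + 3) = (s - 5)*(s + 1)*(s + 3)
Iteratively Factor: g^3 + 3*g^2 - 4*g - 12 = (g + 3)*(g^2 - 4) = (g + 2)*(g + 3)*(g - 2)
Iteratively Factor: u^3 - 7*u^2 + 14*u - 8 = (u - 1)*(u^2 - 6*u + 8) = (u - 2)*(u - 1)*(u - 4)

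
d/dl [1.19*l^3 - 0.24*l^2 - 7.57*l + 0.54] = 3.57*l^2 - 0.48*l - 7.57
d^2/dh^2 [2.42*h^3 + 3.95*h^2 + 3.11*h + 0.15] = 14.52*h + 7.9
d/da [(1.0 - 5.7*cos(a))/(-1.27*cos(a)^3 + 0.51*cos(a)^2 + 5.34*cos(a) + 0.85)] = (14.478*cos(a)^3 - 6.717*cos(a)^2 + 1.02*cos(a) + 10.185)*sin(a)/(1.6129*cos(a)^6 - 1.2954*cos(a)^5 - 13.3035*cos(a)^4 + 3.2878*cos(a)^3 + 29.3826*cos(a)^2 + 9.078*cos(a) + 0.7225)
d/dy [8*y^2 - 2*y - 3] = 16*y - 2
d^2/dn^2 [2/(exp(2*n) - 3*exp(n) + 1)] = 2*((3 - 4*exp(n))*(exp(2*n) - 3*exp(n) + 1) + 2*(2*exp(n) - 3)^2*exp(n))*exp(n)/(exp(2*n) - 3*exp(n) + 1)^3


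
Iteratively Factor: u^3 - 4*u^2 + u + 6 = (u + 1)*(u^2 - 5*u + 6) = (u - 3)*(u + 1)*(u - 2)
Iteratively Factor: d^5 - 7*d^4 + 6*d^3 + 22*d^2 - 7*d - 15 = (d - 1)*(d^4 - 6*d^3 + 22*d + 15) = (d - 5)*(d - 1)*(d^3 - d^2 - 5*d - 3) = (d - 5)*(d - 3)*(d - 1)*(d^2 + 2*d + 1) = (d - 5)*(d - 3)*(d - 1)*(d + 1)*(d + 1)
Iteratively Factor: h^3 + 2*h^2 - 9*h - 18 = (h - 3)*(h^2 + 5*h + 6) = (h - 3)*(h + 2)*(h + 3)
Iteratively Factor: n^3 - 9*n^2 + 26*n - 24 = (n - 3)*(n^2 - 6*n + 8) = (n - 3)*(n - 2)*(n - 4)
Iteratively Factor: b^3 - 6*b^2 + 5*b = (b)*(b^2 - 6*b + 5) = b*(b - 5)*(b - 1)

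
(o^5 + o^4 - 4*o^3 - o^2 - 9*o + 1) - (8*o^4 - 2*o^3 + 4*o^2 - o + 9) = o^5 - 7*o^4 - 2*o^3 - 5*o^2 - 8*o - 8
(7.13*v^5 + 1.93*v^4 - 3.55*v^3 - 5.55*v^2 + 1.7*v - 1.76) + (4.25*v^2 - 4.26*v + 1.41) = 7.13*v^5 + 1.93*v^4 - 3.55*v^3 - 1.3*v^2 - 2.56*v - 0.35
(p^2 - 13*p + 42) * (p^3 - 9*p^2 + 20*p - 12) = p^5 - 22*p^4 + 179*p^3 - 650*p^2 + 996*p - 504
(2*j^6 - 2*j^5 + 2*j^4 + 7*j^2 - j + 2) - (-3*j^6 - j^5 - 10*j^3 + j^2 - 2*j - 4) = 5*j^6 - j^5 + 2*j^4 + 10*j^3 + 6*j^2 + j + 6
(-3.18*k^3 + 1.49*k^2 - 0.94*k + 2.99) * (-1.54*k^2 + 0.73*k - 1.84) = 4.8972*k^5 - 4.616*k^4 + 8.3865*k^3 - 8.0324*k^2 + 3.9123*k - 5.5016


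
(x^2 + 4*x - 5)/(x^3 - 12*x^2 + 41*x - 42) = (x^2 + 4*x - 5)/(x^3 - 12*x^2 + 41*x - 42)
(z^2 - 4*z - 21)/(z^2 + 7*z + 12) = (z - 7)/(z + 4)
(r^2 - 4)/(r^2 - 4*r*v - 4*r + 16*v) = (r^2 - 4)/(r^2 - 4*r*v - 4*r + 16*v)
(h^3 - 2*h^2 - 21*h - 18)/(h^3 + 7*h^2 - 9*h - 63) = (h^2 - 5*h - 6)/(h^2 + 4*h - 21)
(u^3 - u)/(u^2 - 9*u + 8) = u*(u + 1)/(u - 8)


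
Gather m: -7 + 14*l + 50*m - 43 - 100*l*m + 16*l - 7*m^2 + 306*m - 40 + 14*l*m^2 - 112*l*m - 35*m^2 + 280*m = 30*l + m^2*(14*l - 42) + m*(636 - 212*l) - 90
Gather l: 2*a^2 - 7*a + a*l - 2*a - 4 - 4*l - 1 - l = 2*a^2 - 9*a + l*(a - 5) - 5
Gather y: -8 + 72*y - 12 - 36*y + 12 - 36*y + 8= 0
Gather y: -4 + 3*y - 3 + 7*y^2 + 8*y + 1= 7*y^2 + 11*y - 6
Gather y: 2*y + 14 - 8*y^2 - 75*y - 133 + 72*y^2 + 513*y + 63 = 64*y^2 + 440*y - 56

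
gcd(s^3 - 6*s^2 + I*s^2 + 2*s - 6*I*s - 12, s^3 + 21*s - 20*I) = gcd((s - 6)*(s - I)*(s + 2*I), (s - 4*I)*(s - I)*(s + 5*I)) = s - I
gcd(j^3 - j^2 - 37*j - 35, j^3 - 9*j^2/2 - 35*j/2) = j - 7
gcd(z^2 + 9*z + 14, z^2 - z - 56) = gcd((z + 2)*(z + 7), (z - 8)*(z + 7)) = z + 7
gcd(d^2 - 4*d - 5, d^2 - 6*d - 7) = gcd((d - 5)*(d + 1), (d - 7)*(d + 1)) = d + 1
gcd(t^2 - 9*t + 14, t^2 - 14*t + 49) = t - 7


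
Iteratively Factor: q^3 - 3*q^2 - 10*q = (q - 5)*(q^2 + 2*q) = q*(q - 5)*(q + 2)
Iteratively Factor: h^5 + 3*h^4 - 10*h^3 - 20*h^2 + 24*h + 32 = (h - 2)*(h^4 + 5*h^3 - 20*h - 16) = (h - 2)^2*(h^3 + 7*h^2 + 14*h + 8) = (h - 2)^2*(h + 4)*(h^2 + 3*h + 2) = (h - 2)^2*(h + 2)*(h + 4)*(h + 1)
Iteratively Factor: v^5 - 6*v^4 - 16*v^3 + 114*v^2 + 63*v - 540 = (v - 4)*(v^4 - 2*v^3 - 24*v^2 + 18*v + 135) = (v - 4)*(v - 3)*(v^3 + v^2 - 21*v - 45) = (v - 4)*(v - 3)*(v + 3)*(v^2 - 2*v - 15) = (v - 5)*(v - 4)*(v - 3)*(v + 3)*(v + 3)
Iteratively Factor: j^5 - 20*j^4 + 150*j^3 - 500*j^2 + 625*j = (j - 5)*(j^4 - 15*j^3 + 75*j^2 - 125*j) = (j - 5)^2*(j^3 - 10*j^2 + 25*j) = j*(j - 5)^2*(j^2 - 10*j + 25) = j*(j - 5)^3*(j - 5)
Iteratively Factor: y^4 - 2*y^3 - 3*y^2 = (y + 1)*(y^3 - 3*y^2) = (y - 3)*(y + 1)*(y^2) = y*(y - 3)*(y + 1)*(y)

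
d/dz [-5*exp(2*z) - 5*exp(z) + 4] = (-10*exp(z) - 5)*exp(z)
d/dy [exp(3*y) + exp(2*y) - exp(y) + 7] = (3*exp(2*y) + 2*exp(y) - 1)*exp(y)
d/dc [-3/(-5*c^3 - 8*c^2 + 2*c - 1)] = 3*(-15*c^2 - 16*c + 2)/(5*c^3 + 8*c^2 - 2*c + 1)^2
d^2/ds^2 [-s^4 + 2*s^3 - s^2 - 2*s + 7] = -12*s^2 + 12*s - 2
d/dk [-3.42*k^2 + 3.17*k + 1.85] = 3.17 - 6.84*k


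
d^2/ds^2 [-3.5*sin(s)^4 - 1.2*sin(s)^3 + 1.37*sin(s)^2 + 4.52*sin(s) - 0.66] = 56.0*sin(s)^4 + 10.8*sin(s)^3 - 47.48*sin(s)^2 - 11.72*sin(s) + 2.74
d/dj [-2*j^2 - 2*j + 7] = -4*j - 2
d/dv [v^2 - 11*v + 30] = 2*v - 11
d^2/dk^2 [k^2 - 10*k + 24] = 2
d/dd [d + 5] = 1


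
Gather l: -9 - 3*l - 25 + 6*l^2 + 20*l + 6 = 6*l^2 + 17*l - 28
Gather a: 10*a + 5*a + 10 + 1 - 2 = 15*a + 9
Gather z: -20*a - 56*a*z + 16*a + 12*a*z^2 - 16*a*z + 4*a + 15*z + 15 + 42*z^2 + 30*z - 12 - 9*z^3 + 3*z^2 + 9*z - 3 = -9*z^3 + z^2*(12*a + 45) + z*(54 - 72*a)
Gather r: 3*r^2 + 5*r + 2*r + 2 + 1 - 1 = 3*r^2 + 7*r + 2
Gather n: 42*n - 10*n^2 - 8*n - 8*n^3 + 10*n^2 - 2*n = -8*n^3 + 32*n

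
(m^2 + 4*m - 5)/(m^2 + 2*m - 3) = (m + 5)/(m + 3)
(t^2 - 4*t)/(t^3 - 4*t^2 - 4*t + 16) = t/(t^2 - 4)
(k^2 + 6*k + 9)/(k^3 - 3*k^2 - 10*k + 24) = (k + 3)/(k^2 - 6*k + 8)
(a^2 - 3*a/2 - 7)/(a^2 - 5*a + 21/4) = 2*(a + 2)/(2*a - 3)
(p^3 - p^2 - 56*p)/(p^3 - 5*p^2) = (p^2 - p - 56)/(p*(p - 5))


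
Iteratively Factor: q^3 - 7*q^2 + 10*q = (q - 5)*(q^2 - 2*q) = (q - 5)*(q - 2)*(q)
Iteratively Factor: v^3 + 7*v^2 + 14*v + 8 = (v + 1)*(v^2 + 6*v + 8) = (v + 1)*(v + 2)*(v + 4)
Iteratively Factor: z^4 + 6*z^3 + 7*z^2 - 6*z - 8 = (z + 2)*(z^3 + 4*z^2 - z - 4) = (z - 1)*(z + 2)*(z^2 + 5*z + 4) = (z - 1)*(z + 1)*(z + 2)*(z + 4)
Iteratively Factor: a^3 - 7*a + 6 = (a - 1)*(a^2 + a - 6) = (a - 2)*(a - 1)*(a + 3)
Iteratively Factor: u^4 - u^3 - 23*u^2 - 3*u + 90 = (u + 3)*(u^3 - 4*u^2 - 11*u + 30) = (u + 3)^2*(u^2 - 7*u + 10) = (u - 5)*(u + 3)^2*(u - 2)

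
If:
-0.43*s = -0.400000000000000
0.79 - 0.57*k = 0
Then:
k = 1.39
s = 0.93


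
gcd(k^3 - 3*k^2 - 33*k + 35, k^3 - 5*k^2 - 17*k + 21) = k^2 - 8*k + 7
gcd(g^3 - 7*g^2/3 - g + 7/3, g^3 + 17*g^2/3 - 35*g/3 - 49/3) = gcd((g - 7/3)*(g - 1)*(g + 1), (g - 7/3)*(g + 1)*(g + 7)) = g^2 - 4*g/3 - 7/3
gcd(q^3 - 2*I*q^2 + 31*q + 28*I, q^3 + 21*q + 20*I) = q^2 + 5*I*q - 4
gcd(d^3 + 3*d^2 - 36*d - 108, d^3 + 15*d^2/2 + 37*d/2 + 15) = d + 3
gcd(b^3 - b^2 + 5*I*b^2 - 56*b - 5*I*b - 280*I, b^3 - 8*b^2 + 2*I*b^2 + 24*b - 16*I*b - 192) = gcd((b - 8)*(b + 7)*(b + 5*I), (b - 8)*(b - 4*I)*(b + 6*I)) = b - 8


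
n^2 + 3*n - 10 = (n - 2)*(n + 5)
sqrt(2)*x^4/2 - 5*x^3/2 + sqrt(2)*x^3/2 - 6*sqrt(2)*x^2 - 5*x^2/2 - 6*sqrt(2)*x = x*(x - 4*sqrt(2))*(x + 3*sqrt(2)/2)*(sqrt(2)*x/2 + sqrt(2)/2)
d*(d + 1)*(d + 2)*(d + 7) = d^4 + 10*d^3 + 23*d^2 + 14*d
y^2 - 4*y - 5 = (y - 5)*(y + 1)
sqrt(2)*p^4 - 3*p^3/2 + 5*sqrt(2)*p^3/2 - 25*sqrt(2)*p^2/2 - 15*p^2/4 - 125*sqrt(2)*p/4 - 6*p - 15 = (p + 5/2)*(p - 3*sqrt(2))*(p + 2*sqrt(2))*(sqrt(2)*p + 1/2)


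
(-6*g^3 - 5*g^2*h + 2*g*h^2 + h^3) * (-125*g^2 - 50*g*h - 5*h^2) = 750*g^5 + 925*g^4*h + 30*g^3*h^2 - 200*g^2*h^3 - 60*g*h^4 - 5*h^5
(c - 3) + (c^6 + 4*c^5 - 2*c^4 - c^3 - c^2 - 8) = c^6 + 4*c^5 - 2*c^4 - c^3 - c^2 + c - 11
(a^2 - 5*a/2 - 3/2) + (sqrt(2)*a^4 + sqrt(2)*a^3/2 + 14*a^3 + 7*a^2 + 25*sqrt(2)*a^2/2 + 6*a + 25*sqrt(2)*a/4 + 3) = sqrt(2)*a^4 + sqrt(2)*a^3/2 + 14*a^3 + 8*a^2 + 25*sqrt(2)*a^2/2 + 7*a/2 + 25*sqrt(2)*a/4 + 3/2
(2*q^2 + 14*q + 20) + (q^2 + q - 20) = 3*q^2 + 15*q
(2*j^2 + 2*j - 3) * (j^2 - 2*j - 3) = 2*j^4 - 2*j^3 - 13*j^2 + 9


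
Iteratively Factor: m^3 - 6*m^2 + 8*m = (m - 2)*(m^2 - 4*m) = m*(m - 2)*(m - 4)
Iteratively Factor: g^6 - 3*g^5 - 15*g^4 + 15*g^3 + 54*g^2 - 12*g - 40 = (g - 5)*(g^5 + 2*g^4 - 5*g^3 - 10*g^2 + 4*g + 8) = (g - 5)*(g + 2)*(g^4 - 5*g^2 + 4) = (g - 5)*(g - 1)*(g + 2)*(g^3 + g^2 - 4*g - 4) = (g - 5)*(g - 1)*(g + 2)^2*(g^2 - g - 2) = (g - 5)*(g - 2)*(g - 1)*(g + 2)^2*(g + 1)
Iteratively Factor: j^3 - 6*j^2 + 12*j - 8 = (j - 2)*(j^2 - 4*j + 4) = (j - 2)^2*(j - 2)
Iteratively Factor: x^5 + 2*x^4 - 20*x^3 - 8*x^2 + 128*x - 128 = (x - 2)*(x^4 + 4*x^3 - 12*x^2 - 32*x + 64) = (x - 2)^2*(x^3 + 6*x^2 - 32) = (x - 2)^2*(x + 4)*(x^2 + 2*x - 8) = (x - 2)^3*(x + 4)*(x + 4)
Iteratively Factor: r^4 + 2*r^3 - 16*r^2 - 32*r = (r)*(r^3 + 2*r^2 - 16*r - 32) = r*(r + 2)*(r^2 - 16) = r*(r - 4)*(r + 2)*(r + 4)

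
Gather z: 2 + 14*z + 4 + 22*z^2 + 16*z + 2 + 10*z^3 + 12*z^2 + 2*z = 10*z^3 + 34*z^2 + 32*z + 8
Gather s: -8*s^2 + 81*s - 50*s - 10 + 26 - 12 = -8*s^2 + 31*s + 4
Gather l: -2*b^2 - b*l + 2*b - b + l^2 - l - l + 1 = -2*b^2 + b + l^2 + l*(-b - 2) + 1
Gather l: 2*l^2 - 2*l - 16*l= 2*l^2 - 18*l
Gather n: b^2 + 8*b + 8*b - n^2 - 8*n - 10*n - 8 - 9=b^2 + 16*b - n^2 - 18*n - 17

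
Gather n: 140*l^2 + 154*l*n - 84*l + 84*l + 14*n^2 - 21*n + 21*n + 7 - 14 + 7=140*l^2 + 154*l*n + 14*n^2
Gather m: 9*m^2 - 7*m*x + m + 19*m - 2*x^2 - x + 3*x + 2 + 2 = 9*m^2 + m*(20 - 7*x) - 2*x^2 + 2*x + 4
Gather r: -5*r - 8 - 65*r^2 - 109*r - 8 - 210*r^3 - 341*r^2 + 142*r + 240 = -210*r^3 - 406*r^2 + 28*r + 224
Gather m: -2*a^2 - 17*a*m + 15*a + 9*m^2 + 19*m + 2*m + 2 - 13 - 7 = -2*a^2 + 15*a + 9*m^2 + m*(21 - 17*a) - 18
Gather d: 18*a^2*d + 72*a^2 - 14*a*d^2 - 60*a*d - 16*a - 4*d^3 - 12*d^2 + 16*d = 72*a^2 - 16*a - 4*d^3 + d^2*(-14*a - 12) + d*(18*a^2 - 60*a + 16)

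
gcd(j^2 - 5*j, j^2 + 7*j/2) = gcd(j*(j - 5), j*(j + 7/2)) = j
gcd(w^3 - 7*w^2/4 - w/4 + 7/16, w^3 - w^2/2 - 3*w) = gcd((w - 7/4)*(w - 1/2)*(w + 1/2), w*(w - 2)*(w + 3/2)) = 1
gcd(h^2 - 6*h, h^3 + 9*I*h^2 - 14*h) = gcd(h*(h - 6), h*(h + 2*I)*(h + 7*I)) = h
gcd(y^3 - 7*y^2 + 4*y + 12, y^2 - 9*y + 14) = y - 2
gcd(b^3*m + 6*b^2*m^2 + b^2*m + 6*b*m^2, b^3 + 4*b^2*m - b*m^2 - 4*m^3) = 1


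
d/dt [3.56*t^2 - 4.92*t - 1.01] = 7.12*t - 4.92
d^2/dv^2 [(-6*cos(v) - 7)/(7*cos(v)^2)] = (-15*cos(v) + 28*cos(2*v) + 3*cos(3*v) - 56)/(14*cos(v)^4)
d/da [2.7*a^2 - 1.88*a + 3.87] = 5.4*a - 1.88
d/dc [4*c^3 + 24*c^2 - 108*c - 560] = 12*c^2 + 48*c - 108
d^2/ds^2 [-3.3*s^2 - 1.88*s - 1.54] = -6.60000000000000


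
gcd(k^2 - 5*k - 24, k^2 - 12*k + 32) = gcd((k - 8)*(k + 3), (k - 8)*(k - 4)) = k - 8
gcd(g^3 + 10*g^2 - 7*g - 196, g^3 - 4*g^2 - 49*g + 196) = g^2 + 3*g - 28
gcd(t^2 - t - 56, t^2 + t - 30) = 1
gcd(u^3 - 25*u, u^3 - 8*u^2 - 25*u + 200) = u^2 - 25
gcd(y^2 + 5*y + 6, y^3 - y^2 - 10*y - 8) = y + 2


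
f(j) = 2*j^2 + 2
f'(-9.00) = -36.00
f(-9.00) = 164.00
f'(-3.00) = -12.00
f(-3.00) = 20.00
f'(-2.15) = -8.60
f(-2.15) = 11.24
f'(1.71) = 6.84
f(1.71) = 7.85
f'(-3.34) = -13.36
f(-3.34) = 24.31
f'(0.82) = 3.28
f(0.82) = 3.34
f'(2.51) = 10.04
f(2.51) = 14.60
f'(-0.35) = -1.40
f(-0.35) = 2.24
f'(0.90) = 3.60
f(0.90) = 3.62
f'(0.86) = 3.44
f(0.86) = 3.48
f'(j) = 4*j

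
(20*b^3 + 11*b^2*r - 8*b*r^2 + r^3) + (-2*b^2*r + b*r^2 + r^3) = 20*b^3 + 9*b^2*r - 7*b*r^2 + 2*r^3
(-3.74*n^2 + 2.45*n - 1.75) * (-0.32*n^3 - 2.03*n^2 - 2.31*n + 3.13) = 1.1968*n^5 + 6.8082*n^4 + 4.2259*n^3 - 13.8132*n^2 + 11.711*n - 5.4775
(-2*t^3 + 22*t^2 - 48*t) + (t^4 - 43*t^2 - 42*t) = t^4 - 2*t^3 - 21*t^2 - 90*t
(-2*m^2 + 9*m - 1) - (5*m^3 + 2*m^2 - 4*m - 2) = -5*m^3 - 4*m^2 + 13*m + 1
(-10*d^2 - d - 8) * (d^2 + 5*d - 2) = -10*d^4 - 51*d^3 + 7*d^2 - 38*d + 16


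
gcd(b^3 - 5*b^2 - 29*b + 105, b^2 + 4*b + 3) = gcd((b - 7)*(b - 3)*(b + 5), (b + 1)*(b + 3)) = 1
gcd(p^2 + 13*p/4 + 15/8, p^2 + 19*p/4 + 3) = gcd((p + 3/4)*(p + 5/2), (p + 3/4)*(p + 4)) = p + 3/4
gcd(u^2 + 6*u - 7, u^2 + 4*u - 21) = u + 7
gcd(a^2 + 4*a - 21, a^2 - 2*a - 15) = 1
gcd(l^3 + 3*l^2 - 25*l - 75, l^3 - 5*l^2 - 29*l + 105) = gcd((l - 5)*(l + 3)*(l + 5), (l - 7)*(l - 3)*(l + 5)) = l + 5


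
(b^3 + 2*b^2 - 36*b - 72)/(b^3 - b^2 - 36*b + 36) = (b + 2)/(b - 1)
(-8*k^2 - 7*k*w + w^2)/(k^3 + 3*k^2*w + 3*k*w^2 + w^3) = (-8*k + w)/(k^2 + 2*k*w + w^2)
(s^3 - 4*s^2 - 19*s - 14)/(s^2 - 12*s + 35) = (s^2 + 3*s + 2)/(s - 5)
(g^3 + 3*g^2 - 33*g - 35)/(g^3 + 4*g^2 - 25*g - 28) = (g - 5)/(g - 4)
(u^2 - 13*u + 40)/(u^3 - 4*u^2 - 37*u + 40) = (u - 5)/(u^2 + 4*u - 5)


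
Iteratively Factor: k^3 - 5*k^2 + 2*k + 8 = (k - 2)*(k^2 - 3*k - 4) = (k - 2)*(k + 1)*(k - 4)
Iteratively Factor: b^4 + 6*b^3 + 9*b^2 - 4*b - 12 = (b - 1)*(b^3 + 7*b^2 + 16*b + 12) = (b - 1)*(b + 2)*(b^2 + 5*b + 6) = (b - 1)*(b + 2)^2*(b + 3)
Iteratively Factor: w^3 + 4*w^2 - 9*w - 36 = (w + 4)*(w^2 - 9) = (w - 3)*(w + 4)*(w + 3)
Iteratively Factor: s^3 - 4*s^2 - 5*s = (s + 1)*(s^2 - 5*s) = s*(s + 1)*(s - 5)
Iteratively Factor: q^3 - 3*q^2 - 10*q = (q - 5)*(q^2 + 2*q) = (q - 5)*(q + 2)*(q)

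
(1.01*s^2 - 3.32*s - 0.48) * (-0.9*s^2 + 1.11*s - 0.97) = -0.909*s^4 + 4.1091*s^3 - 4.2329*s^2 + 2.6876*s + 0.4656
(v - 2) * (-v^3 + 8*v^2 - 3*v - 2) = -v^4 + 10*v^3 - 19*v^2 + 4*v + 4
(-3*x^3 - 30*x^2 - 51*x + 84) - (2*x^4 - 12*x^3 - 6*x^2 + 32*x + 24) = -2*x^4 + 9*x^3 - 24*x^2 - 83*x + 60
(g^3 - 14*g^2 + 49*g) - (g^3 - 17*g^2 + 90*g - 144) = 3*g^2 - 41*g + 144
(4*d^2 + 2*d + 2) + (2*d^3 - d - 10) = 2*d^3 + 4*d^2 + d - 8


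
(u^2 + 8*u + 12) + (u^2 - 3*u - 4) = 2*u^2 + 5*u + 8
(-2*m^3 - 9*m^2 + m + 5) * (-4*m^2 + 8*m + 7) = 8*m^5 + 20*m^4 - 90*m^3 - 75*m^2 + 47*m + 35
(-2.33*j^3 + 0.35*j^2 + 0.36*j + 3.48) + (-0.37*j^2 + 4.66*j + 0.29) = -2.33*j^3 - 0.02*j^2 + 5.02*j + 3.77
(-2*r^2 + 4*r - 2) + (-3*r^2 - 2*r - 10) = -5*r^2 + 2*r - 12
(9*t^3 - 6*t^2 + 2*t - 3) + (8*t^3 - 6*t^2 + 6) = 17*t^3 - 12*t^2 + 2*t + 3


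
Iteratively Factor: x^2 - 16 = (x + 4)*(x - 4)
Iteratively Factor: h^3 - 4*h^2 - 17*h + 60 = (h + 4)*(h^2 - 8*h + 15) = (h - 3)*(h + 4)*(h - 5)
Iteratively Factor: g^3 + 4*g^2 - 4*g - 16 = (g + 4)*(g^2 - 4) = (g - 2)*(g + 4)*(g + 2)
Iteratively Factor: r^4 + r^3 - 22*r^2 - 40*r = (r + 4)*(r^3 - 3*r^2 - 10*r) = r*(r + 4)*(r^2 - 3*r - 10) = r*(r - 5)*(r + 4)*(r + 2)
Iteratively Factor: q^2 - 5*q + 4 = (q - 1)*(q - 4)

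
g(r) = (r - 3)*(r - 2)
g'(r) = 2*r - 5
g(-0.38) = 8.04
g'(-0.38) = -5.76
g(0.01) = 5.95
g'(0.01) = -4.98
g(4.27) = 2.88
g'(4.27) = 3.54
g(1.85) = 0.17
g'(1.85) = -1.30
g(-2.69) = 26.69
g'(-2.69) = -10.38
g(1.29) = 1.21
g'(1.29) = -2.42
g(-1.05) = 12.35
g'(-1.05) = -7.10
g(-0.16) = 6.83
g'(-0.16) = -5.32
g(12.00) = 90.00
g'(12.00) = 19.00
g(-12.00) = 210.00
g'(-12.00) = -29.00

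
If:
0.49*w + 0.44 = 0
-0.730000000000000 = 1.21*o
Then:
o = -0.60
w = -0.90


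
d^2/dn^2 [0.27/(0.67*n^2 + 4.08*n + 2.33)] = (-0.242406*n^2 - 1.476144*n + 0.27*(1.34*n + 4.08)*(2.68*n + 8.16) - 0.842994)/(0.67*n^2 + 4.08*n + 2.33)^3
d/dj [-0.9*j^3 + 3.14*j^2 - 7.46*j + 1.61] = -2.7*j^2 + 6.28*j - 7.46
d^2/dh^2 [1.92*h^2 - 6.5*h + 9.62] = 3.84000000000000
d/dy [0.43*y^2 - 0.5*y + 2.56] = 0.86*y - 0.5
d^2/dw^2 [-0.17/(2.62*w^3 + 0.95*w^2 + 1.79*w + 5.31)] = ((2.6724*w + 0.323)*(2.62*w^3 + 0.95*w^2 + 1.79*w + 5.31) - 0.17*(7.86*w^2 + 1.9*w + 1.79)*(15.72*w^2 + 3.8*w + 3.58))/(2.62*w^3 + 0.95*w^2 + 1.79*w + 5.31)^3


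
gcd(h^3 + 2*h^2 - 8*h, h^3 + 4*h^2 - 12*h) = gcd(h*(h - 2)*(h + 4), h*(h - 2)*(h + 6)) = h^2 - 2*h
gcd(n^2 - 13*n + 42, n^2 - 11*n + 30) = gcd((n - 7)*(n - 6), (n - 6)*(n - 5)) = n - 6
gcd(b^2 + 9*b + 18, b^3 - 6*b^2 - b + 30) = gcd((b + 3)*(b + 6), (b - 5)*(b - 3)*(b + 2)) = 1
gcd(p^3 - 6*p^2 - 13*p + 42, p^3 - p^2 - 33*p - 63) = p^2 - 4*p - 21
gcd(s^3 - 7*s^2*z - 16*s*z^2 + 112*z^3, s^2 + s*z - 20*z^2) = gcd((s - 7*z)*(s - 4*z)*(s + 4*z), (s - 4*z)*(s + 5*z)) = -s + 4*z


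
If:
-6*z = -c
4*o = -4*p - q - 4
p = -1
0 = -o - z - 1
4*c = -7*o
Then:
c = 42/17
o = -24/17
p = -1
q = 96/17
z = 7/17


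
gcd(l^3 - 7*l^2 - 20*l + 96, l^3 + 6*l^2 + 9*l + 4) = l + 4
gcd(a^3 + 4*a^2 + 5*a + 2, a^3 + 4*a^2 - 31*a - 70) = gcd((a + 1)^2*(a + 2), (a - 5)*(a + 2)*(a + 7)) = a + 2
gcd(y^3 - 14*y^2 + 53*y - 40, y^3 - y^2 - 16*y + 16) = y - 1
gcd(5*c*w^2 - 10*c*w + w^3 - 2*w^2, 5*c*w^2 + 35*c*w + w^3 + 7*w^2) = 5*c*w + w^2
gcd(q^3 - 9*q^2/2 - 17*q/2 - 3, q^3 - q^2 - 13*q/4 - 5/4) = q^2 + 3*q/2 + 1/2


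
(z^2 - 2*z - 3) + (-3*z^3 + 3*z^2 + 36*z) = -3*z^3 + 4*z^2 + 34*z - 3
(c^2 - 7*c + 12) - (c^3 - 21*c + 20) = -c^3 + c^2 + 14*c - 8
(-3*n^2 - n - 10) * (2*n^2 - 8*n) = -6*n^4 + 22*n^3 - 12*n^2 + 80*n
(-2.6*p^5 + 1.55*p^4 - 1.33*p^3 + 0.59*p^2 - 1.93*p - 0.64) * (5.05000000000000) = -13.13*p^5 + 7.8275*p^4 - 6.7165*p^3 + 2.9795*p^2 - 9.7465*p - 3.232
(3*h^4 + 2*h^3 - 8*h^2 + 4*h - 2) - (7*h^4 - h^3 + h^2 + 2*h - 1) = -4*h^4 + 3*h^3 - 9*h^2 + 2*h - 1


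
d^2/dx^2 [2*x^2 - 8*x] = 4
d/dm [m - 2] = 1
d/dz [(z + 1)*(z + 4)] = 2*z + 5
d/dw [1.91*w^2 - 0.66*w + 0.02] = 3.82*w - 0.66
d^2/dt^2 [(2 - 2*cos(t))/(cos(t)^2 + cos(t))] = 2*(-2*(cos(t) - 1)*(2*cos(t) + 1)^2*sin(t)^2 + (cos(t) + 1)^2*cos(t)^3 + (cos(t) + 1)*(2*cos(t) + cos(2*t) - 4*cos(3*t) + 1)*cos(t)/2)/((cos(t) + 1)^3*cos(t)^3)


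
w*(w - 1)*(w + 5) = w^3 + 4*w^2 - 5*w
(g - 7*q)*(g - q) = g^2 - 8*g*q + 7*q^2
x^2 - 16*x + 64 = (x - 8)^2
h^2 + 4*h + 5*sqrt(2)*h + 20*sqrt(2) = (h + 4)*(h + 5*sqrt(2))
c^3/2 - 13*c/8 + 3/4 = (c/2 + 1)*(c - 3/2)*(c - 1/2)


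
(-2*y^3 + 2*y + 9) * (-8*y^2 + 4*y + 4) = 16*y^5 - 8*y^4 - 24*y^3 - 64*y^2 + 44*y + 36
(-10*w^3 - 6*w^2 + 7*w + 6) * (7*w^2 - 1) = -70*w^5 - 42*w^4 + 59*w^3 + 48*w^2 - 7*w - 6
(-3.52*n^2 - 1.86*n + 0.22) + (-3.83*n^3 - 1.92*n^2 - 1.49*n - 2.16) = -3.83*n^3 - 5.44*n^2 - 3.35*n - 1.94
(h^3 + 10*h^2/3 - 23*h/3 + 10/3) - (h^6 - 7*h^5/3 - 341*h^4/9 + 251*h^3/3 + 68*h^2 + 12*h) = -h^6 + 7*h^5/3 + 341*h^4/9 - 248*h^3/3 - 194*h^2/3 - 59*h/3 + 10/3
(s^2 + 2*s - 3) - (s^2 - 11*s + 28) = 13*s - 31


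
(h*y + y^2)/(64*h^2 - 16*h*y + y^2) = y*(h + y)/(64*h^2 - 16*h*y + y^2)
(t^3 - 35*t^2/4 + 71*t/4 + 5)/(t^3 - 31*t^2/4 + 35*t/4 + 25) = (4*t + 1)/(4*t + 5)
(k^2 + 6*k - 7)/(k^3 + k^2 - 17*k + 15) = (k + 7)/(k^2 + 2*k - 15)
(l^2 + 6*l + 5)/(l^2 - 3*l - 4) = (l + 5)/(l - 4)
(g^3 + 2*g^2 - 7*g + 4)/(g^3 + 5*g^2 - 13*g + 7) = (g + 4)/(g + 7)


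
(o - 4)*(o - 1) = o^2 - 5*o + 4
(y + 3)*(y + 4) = y^2 + 7*y + 12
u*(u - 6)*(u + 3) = u^3 - 3*u^2 - 18*u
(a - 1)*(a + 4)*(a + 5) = a^3 + 8*a^2 + 11*a - 20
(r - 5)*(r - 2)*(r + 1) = r^3 - 6*r^2 + 3*r + 10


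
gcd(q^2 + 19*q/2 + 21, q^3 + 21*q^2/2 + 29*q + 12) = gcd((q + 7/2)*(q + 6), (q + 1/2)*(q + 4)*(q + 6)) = q + 6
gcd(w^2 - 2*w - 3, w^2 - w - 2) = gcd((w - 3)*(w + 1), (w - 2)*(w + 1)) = w + 1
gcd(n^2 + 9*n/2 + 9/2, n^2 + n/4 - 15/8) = n + 3/2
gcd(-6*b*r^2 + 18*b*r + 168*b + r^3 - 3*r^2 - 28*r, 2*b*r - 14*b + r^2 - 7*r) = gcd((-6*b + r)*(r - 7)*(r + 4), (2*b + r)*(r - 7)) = r - 7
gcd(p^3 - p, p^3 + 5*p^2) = p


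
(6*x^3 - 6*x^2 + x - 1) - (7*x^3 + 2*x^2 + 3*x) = -x^3 - 8*x^2 - 2*x - 1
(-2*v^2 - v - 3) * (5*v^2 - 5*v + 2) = -10*v^4 + 5*v^3 - 14*v^2 + 13*v - 6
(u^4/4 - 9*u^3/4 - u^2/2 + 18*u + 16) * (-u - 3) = -u^5/4 + 3*u^4/2 + 29*u^3/4 - 33*u^2/2 - 70*u - 48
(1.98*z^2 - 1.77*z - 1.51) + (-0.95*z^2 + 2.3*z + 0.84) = 1.03*z^2 + 0.53*z - 0.67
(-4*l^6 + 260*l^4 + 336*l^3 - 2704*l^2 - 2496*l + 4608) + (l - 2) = -4*l^6 + 260*l^4 + 336*l^3 - 2704*l^2 - 2495*l + 4606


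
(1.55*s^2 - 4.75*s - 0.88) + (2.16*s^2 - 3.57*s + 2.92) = 3.71*s^2 - 8.32*s + 2.04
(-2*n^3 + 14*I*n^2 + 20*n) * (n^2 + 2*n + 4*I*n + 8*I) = -2*n^5 - 4*n^4 + 6*I*n^4 - 36*n^3 + 12*I*n^3 - 72*n^2 + 80*I*n^2 + 160*I*n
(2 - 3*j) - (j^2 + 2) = -j^2 - 3*j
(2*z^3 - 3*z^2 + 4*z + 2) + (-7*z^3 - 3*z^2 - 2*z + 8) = -5*z^3 - 6*z^2 + 2*z + 10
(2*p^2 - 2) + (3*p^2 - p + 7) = 5*p^2 - p + 5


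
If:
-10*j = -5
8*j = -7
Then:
No Solution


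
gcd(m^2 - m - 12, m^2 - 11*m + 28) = m - 4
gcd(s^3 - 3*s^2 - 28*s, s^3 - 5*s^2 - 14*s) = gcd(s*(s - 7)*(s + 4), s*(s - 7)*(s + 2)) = s^2 - 7*s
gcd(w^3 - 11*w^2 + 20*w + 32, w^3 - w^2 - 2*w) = w + 1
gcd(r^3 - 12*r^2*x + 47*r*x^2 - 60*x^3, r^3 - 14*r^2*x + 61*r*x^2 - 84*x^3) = r^2 - 7*r*x + 12*x^2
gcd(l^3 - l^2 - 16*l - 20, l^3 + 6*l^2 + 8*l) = l + 2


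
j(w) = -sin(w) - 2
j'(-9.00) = 0.91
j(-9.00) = -1.59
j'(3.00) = 0.99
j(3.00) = -2.14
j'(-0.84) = -0.67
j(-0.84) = -1.26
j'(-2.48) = 0.79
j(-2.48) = -1.39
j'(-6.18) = -0.99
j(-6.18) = -2.10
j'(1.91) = 0.33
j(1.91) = -2.94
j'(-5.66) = -0.81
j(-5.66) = -2.58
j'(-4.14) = 0.54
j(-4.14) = -2.84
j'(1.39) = -0.18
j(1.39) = -2.98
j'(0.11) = -0.99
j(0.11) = -2.11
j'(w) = -cos(w)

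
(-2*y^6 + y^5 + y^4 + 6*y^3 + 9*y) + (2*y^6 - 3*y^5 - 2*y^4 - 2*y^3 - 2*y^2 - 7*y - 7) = -2*y^5 - y^4 + 4*y^3 - 2*y^2 + 2*y - 7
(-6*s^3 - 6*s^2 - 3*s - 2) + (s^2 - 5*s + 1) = -6*s^3 - 5*s^2 - 8*s - 1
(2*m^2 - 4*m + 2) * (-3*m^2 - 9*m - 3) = -6*m^4 - 6*m^3 + 24*m^2 - 6*m - 6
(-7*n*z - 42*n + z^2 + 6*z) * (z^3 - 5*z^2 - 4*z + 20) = -7*n*z^4 - 7*n*z^3 + 238*n*z^2 + 28*n*z - 840*n + z^5 + z^4 - 34*z^3 - 4*z^2 + 120*z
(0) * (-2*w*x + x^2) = 0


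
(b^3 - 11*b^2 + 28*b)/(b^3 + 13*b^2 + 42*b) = (b^2 - 11*b + 28)/(b^2 + 13*b + 42)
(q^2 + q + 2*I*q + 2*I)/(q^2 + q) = (q + 2*I)/q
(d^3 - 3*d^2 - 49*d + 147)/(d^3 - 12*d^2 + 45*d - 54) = (d^2 - 49)/(d^2 - 9*d + 18)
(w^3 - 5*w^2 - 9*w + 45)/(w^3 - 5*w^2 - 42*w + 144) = (w^2 - 2*w - 15)/(w^2 - 2*w - 48)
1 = 1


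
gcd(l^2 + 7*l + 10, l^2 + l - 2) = l + 2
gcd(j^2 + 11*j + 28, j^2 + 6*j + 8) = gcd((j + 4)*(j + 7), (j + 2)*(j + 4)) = j + 4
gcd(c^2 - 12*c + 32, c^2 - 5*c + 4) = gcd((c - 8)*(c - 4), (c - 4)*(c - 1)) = c - 4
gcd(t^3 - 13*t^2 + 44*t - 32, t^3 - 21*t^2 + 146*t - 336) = t - 8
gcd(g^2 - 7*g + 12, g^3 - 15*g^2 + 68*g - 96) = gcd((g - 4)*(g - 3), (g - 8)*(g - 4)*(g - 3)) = g^2 - 7*g + 12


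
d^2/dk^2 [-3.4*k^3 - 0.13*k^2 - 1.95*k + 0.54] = -20.4*k - 0.26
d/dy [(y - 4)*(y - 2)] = 2*y - 6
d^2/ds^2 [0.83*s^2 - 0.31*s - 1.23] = 1.66000000000000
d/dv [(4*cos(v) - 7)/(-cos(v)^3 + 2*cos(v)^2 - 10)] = (-34*cos(v) + 29*cos(2*v)/2 - 2*cos(3*v) + 109/2)*sin(v)/(cos(v)^3 - 2*cos(v)^2 + 10)^2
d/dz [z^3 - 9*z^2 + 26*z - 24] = 3*z^2 - 18*z + 26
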